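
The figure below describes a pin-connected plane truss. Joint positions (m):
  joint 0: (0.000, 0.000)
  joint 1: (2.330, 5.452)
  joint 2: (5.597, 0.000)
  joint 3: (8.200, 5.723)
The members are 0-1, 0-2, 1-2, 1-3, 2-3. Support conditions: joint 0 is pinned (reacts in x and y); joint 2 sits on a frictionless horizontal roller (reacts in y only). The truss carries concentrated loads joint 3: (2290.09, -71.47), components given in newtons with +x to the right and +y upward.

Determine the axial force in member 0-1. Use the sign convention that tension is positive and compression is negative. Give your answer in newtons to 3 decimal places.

N=4 nodes, M=5 members, R=3 reactions → 2N=8, M+R=8
member 0 (0-1): L=5.9290, (cx,cy)=(0.3930,0.9195)
member 1 (0-2): L=5.5970, (cx,cy)=(1.0000,0.0000)
member 2 (1-2): L=6.3559, (cx,cy)=(0.5140,-0.8578)
member 3 (1-3): L=5.8763, (cx,cy)=(0.9989,0.0461)
member 4 (2-3): L=6.2872, (cx,cy)=(0.4140,0.9103)
solve A·x = −loads:
  F[0-1] = +2582.6697 N (tension)
  F[0-2] = +1275.1454 N (tension)
  F[1-2] = -2640.9391 N (compression)
  F[1-3] = +2374.9401 N (tension)
  F[2-3] = -198.8392 N (compression)
  Rx@0 = -2290.0900 N
  Ry@0 = -2374.8832 N
  Ry@2 = +2446.3532 N

2582.670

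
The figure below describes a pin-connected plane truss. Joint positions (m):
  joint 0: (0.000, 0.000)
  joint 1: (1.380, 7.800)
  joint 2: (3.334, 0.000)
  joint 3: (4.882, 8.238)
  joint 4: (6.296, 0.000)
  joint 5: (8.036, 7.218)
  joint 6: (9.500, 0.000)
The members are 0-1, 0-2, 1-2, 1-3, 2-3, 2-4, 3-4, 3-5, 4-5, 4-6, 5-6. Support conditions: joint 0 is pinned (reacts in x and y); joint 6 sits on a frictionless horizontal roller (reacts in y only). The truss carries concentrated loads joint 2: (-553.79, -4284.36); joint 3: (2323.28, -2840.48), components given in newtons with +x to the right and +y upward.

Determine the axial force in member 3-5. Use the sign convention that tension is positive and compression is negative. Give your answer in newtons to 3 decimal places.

-2154.383

N=7 nodes, M=11 members, R=3 reactions → 2N=14, M+R=14
member 0 (0-1): L=7.9211, (cx,cy)=(0.1742,0.9847)
member 1 (0-2): L=3.3340, (cx,cy)=(1.0000,0.0000)
member 2 (1-2): L=8.0410, (cx,cy)=(0.2430,-0.9700)
member 3 (1-3): L=3.5293, (cx,cy)=(0.9923,0.1241)
member 4 (2-3): L=8.3822, (cx,cy)=(0.1847,0.9828)
member 5 (2-4): L=2.9620, (cx,cy)=(1.0000,0.0000)
member 6 (3-4): L=8.3585, (cx,cy)=(0.1692,-0.9856)
member 7 (3-5): L=3.3148, (cx,cy)=(0.9515,-0.3077)
member 8 (4-5): L=7.4248, (cx,cy)=(0.2344,0.9722)
member 9 (4-6): L=3.2040, (cx,cy)=(1.0000,0.0000)
member 10 (5-6): L=7.3650, (cx,cy)=(0.1988,-0.9800)
solve A·x = −loads:
  F[0-1] = -2180.2388 N (compression)
  F[0-2] = +2149.3256 N (tension)
  F[1-2] = +2098.5127 N (tension)
  F[1-3] = -896.7145 N (compression)
  F[2-3] = +2288.1068 N (tension)
  F[2-4] = +2790.5003 N (tension)
  F[3-4] = -4378.1248 N (compression)
  F[3-5] = -2154.3830 N (compression)
  F[4-5] = +4438.6292 N (tension)
  F[4-6] = +1009.6576 N (tension)
  F[5-6] = -5079.3038 N (compression)
  Rx@0 = -1769.4900 N
  Ry@0 = +2146.8968 N
  Ry@6 = +4977.9432 N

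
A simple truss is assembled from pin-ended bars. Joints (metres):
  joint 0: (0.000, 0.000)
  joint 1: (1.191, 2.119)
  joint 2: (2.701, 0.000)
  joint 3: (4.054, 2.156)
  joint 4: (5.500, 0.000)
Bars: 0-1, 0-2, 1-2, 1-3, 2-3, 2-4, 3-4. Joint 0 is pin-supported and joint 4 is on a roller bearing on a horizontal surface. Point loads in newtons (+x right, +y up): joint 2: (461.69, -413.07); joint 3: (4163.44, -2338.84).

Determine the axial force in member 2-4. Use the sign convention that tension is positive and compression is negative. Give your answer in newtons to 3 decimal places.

N=5 nodes, M=7 members, R=3 reactions → 2N=10, M+R=10
member 0 (0-1): L=2.4308, (cx,cy)=(0.4900,0.8717)
member 1 (0-2): L=2.7010, (cx,cy)=(1.0000,0.0000)
member 2 (1-2): L=2.6020, (cx,cy)=(0.5803,-0.8144)
member 3 (1-3): L=2.8632, (cx,cy)=(0.9999,0.0129)
member 4 (2-3): L=2.5454, (cx,cy)=(0.5316,0.8470)
member 5 (2-4): L=2.7990, (cx,cy)=(1.0000,0.0000)
member 6 (3-4): L=2.5960, (cx,cy)=(0.5570,-0.8305)
solve A·x = −loads:
  F[0-1] = +925.6783 N (tension)
  F[0-2] = +4171.5770 N (tension)
  F[1-2] = -974.7014 N (compression)
  F[1-3] = +1019.2856 N (tension)
  F[2-3] = +1424.8085 N (tension)
  F[2-4] = +2386.8799 N (tension)
  F[3-4] = -4285.1707 N (compression)
  Rx@0 = -4625.1300 N
  Ry@0 = -806.9511 N
  Ry@4 = +3558.8611 N

2386.880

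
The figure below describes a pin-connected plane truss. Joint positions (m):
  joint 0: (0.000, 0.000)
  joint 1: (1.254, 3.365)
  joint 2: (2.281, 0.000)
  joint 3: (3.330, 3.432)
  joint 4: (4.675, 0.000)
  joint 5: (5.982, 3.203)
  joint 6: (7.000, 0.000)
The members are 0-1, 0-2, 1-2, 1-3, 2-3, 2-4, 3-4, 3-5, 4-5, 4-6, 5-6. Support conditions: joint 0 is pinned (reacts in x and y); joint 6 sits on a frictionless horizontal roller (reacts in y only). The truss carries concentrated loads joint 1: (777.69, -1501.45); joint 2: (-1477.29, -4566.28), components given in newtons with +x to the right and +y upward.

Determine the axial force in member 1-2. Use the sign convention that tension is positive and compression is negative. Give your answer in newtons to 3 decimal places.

2446.563

N=7 nodes, M=11 members, R=3 reactions → 2N=14, M+R=14
member 0 (0-1): L=3.5911, (cx,cy)=(0.3492,0.9370)
member 1 (0-2): L=2.2810, (cx,cy)=(1.0000,0.0000)
member 2 (1-2): L=3.5182, (cx,cy)=(0.2919,-0.9564)
member 3 (1-3): L=2.0771, (cx,cy)=(0.9995,0.0323)
member 4 (2-3): L=3.5887, (cx,cy)=(0.2923,0.9563)
member 5 (2-4): L=2.3940, (cx,cy)=(1.0000,0.0000)
member 6 (3-4): L=3.6861, (cx,cy)=(0.3649,-0.9311)
member 7 (3-5): L=2.6619, (cx,cy)=(0.9963,-0.0860)
member 8 (4-5): L=3.4594, (cx,cy)=(0.3778,0.9259)
member 9 (4-6): L=2.3250, (cx,cy)=(1.0000,0.0000)
member 10 (5-6): L=3.3609, (cx,cy)=(0.3029,-0.9530)
solve A·x = −loads:
  F[0-1] = -4201.4428 N (compression)
  F[0-2] = +767.5443 N (tension)
  F[1-2] = +2446.5632 N (tension)
  F[1-3] = -2960.5464 N (compression)
  F[2-3] = +2327.9450 N (tension)
  F[2-4] = +2278.5393 N (tension)
  F[3-4] = -2149.9973 N (compression)
  F[3-5] = -1499.6078 N (compression)
  F[4-5] = +2162.0068 N (tension)
  F[4-6] = +677.2181 N (tension)
  F[5-6] = -2235.8062 N (compression)
  Rx@0 = +699.6000 N
  Ry@0 = +3936.9543 N
  Ry@6 = +2130.7757 N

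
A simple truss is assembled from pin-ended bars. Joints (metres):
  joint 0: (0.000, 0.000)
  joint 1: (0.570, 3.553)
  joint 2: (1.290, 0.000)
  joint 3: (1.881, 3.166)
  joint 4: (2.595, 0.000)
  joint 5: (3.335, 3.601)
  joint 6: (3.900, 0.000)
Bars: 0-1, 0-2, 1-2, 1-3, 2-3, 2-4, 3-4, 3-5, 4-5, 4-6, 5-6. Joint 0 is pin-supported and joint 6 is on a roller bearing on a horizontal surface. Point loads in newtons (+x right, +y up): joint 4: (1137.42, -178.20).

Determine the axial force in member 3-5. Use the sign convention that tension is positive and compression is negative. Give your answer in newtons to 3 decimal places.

-47.790

N=7 nodes, M=11 members, R=3 reactions → 2N=14, M+R=14
member 0 (0-1): L=3.5984, (cx,cy)=(0.1584,0.9874)
member 1 (0-2): L=1.2900, (cx,cy)=(1.0000,0.0000)
member 2 (1-2): L=3.6252, (cx,cy)=(0.1986,-0.9801)
member 3 (1-3): L=1.3669, (cx,cy)=(0.9591,-0.2831)
member 4 (2-3): L=3.2207, (cx,cy)=(0.1835,0.9830)
member 5 (2-4): L=1.3050, (cx,cy)=(1.0000,0.0000)
member 6 (3-4): L=3.2455, (cx,cy)=(0.2200,-0.9755)
member 7 (3-5): L=1.5177, (cx,cy)=(0.9580,0.2866)
member 8 (4-5): L=3.6762, (cx,cy)=(0.2013,0.9795)
member 9 (4-6): L=1.3050, (cx,cy)=(1.0000,0.0000)
member 10 (5-6): L=3.6451, (cx,cy)=(0.1550,-0.9879)
solve A·x = −loads:
  F[0-1] = -60.3909 N (compression)
  F[0-2] = +1146.9861 N (tension)
  F[1-2] = +67.7761 N (tension)
  F[1-3] = -24.0093 N (compression)
  F[2-3] = -67.5733 N (compression)
  F[2-4] = +1172.8468 N (tension)
  F[3-4] = +47.0842 N (tension)
  F[3-5] = -47.7902 N (compression)
  F[4-5] = +135.0332 N (tension)
  F[4-6] = +18.6040 N (tension)
  F[5-6] = -120.0222 N (compression)
  Rx@0 = -1137.4200 N
  Ry@0 = +59.6285 N
  Ry@6 = +118.5715 N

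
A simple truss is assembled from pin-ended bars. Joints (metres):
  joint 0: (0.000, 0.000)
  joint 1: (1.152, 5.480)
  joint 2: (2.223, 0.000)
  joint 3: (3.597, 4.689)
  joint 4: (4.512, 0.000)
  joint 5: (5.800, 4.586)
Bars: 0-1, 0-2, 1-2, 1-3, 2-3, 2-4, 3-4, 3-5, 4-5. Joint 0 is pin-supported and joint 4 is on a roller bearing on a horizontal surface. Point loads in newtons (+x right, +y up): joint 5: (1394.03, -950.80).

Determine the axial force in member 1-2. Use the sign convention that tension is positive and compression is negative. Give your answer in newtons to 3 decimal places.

N=6 nodes, M=9 members, R=3 reactions → 2N=12, M+R=12
member 0 (0-1): L=5.5998, (cx,cy)=(0.2057,0.9786)
member 1 (0-2): L=2.2230, (cx,cy)=(1.0000,0.0000)
member 2 (1-2): L=5.5837, (cx,cy)=(0.1918,-0.9814)
member 3 (1-3): L=2.5698, (cx,cy)=(0.9514,-0.3078)
member 4 (2-3): L=4.8862, (cx,cy)=(0.2812,0.9596)
member 5 (2-4): L=2.2890, (cx,cy)=(1.0000,0.0000)
member 6 (3-4): L=4.7774, (cx,cy)=(0.1915,-0.9815)
member 7 (3-5): L=2.2054, (cx,cy)=(0.9989,-0.0467)
member 8 (4-5): L=4.7634, (cx,cy)=(0.2704,0.9628)
solve A·x = −loads:
  F[0-1] = +1725.2110 N (tension)
  F[0-2] = +1039.1153 N (tension)
  F[1-2] = -1961.2490 N (compression)
  F[1-3] = +768.4079 N (tension)
  F[2-3] = +2005.7687 N (tension)
  F[2-4] = +98.9033 N (tension)
  F[3-4] = -1798.2548 N (compression)
  F[3-5] = +1641.3286 N (tension)
  F[4-5] = -907.9661 N (compression)
  Rx@0 = -1394.0300 N
  Ry@0 = -1688.3094 N
  Ry@4 = +2639.1094 N

-1961.249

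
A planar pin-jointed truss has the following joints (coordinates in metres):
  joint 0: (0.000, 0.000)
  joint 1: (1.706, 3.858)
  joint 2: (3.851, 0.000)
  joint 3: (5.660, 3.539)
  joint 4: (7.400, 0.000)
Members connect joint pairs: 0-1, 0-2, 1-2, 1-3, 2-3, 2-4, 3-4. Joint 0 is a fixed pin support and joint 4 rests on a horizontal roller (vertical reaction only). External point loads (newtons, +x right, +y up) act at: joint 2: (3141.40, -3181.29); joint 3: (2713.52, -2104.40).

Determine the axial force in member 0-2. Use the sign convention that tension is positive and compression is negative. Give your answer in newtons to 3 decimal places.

N=5 nodes, M=7 members, R=3 reactions → 2N=10, M+R=10
member 0 (0-1): L=4.2184, (cx,cy)=(0.4044,0.9146)
member 1 (0-2): L=3.8510, (cx,cy)=(1.0000,0.0000)
member 2 (1-2): L=4.4142, (cx,cy)=(0.4859,-0.8740)
member 3 (1-3): L=3.9668, (cx,cy)=(0.9968,-0.0804)
member 4 (2-3): L=3.9745, (cx,cy)=(0.4551,0.8904)
member 5 (2-4): L=3.5490, (cx,cy)=(1.0000,0.0000)
member 6 (3-4): L=3.9436, (cx,cy)=(0.4412,-0.8974)
solve A·x = −loads:
  F[0-1] = -790.3423 N (compression)
  F[0-2] = +6174.5519 N (tension)
  F[1-2] = +896.7641 N (tension)
  F[1-3] = -757.8522 N (compression)
  F[2-3] = +2692.5835 N (tension)
  F[2-4] = +2243.3978 N (tension)
  F[3-4] = -5084.5421 N (compression)
  Rx@0 = -5854.9200 N
  Ry@0 = +722.8253 N
  Ry@4 = +4562.8647 N

6174.552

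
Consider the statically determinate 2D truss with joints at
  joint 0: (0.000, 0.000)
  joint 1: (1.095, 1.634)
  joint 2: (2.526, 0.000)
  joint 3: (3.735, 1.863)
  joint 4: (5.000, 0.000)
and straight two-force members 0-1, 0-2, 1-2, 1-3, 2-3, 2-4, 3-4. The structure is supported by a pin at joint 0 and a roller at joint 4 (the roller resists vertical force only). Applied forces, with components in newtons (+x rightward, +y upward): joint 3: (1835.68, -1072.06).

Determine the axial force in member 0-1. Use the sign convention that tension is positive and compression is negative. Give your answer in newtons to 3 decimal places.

N=5 nodes, M=7 members, R=3 reactions → 2N=10, M+R=10
member 0 (0-1): L=1.9670, (cx,cy)=(0.5567,0.8307)
member 1 (0-2): L=2.5260, (cx,cy)=(1.0000,0.0000)
member 2 (1-2): L=2.1720, (cx,cy)=(0.6588,-0.7523)
member 3 (1-3): L=2.6499, (cx,cy)=(0.9963,0.0864)
member 4 (2-3): L=2.2209, (cx,cy)=(0.5444,0.8388)
member 5 (2-4): L=2.4740, (cx,cy)=(1.0000,0.0000)
member 6 (3-4): L=2.2519, (cx,cy)=(0.5618,-0.8273)
solve A·x = −loads:
  F[0-1] = +496.8510 N (tension)
  F[0-2] = +1559.0865 N (tension)
  F[1-2] = -480.2713 N (compression)
  F[1-3] = +595.2377 N (tension)
  F[2-3] = +430.7162 N (tension)
  F[2-4] = +1008.1997 N (tension)
  F[3-4] = -1794.7443 N (compression)
  Rx@0 = -1835.6800 N
  Ry@0 = -412.7432 N
  Ry@4 = +1484.8032 N

496.851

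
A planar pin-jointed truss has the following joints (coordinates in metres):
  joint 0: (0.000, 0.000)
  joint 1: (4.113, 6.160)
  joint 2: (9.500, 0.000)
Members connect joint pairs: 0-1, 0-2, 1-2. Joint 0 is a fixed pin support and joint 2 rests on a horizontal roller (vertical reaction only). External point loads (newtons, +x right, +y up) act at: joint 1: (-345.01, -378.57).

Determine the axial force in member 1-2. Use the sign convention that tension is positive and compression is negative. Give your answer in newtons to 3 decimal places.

N=3 nodes, M=3 members, R=3 reactions → 2N=6, M+R=6
member 0 (0-1): L=7.4069, (cx,cy)=(0.5553,0.8317)
member 1 (0-2): L=9.5000, (cx,cy)=(1.0000,0.0000)
member 2 (1-2): L=8.1832, (cx,cy)=(0.6583,-0.7528)
solve A·x = −loads:
  F[0-1] = -527.1184 N (compression)
  F[0-2] = -52.3054 N (compression)
  F[1-2] = +79.4556 N (tension)
  Rx@0 = +345.0100 N
  Ry@0 = +438.3809 N
  Ry@2 = -59.8109 N

79.456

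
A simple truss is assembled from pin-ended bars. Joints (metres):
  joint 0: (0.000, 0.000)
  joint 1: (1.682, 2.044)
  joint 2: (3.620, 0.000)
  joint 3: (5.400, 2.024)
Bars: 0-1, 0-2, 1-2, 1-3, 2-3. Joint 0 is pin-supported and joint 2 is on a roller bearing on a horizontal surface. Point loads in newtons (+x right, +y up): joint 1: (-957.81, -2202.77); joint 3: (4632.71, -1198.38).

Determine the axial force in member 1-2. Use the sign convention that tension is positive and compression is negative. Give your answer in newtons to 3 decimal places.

-5088.527

N=4 nodes, M=5 members, R=3 reactions → 2N=8, M+R=8
member 0 (0-1): L=2.6471, (cx,cy)=(0.6354,0.7722)
member 1 (0-2): L=3.6200, (cx,cy)=(1.0000,0.0000)
member 2 (1-2): L=2.8167, (cx,cy)=(0.6880,-0.7257)
member 3 (1-3): L=3.7181, (cx,cy)=(1.0000,-0.0054)
member 4 (2-3): L=2.6954, (cx,cy)=(0.6604,0.7509)
solve A·x = −loads:
  F[0-1] = +1889.9843 N (tension)
  F[0-2] = +2473.9739 N (tension)
  F[1-2] = -5088.5265 N (compression)
  F[1-3] = +5659.9278 N (tension)
  F[2-3] = -1555.3388 N (compression)
  Rx@0 = -3674.9000 N
  Ry@0 = -1459.3894 N
  Ry@2 = +4860.5394 N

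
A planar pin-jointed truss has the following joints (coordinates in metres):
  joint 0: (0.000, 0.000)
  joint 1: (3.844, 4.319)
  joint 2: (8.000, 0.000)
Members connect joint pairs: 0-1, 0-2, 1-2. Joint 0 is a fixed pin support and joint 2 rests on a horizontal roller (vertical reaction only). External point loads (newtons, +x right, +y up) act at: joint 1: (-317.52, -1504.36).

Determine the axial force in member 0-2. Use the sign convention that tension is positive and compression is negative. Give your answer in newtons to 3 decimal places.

530.613

N=3 nodes, M=3 members, R=3 reactions → 2N=6, M+R=6
member 0 (0-1): L=5.7819, (cx,cy)=(0.6648,0.7470)
member 1 (0-2): L=8.0000, (cx,cy)=(1.0000,0.0000)
member 2 (1-2): L=5.9938, (cx,cy)=(0.6934,-0.7206)
solve A·x = −loads:
  F[0-1] = -1275.7025 N (compression)
  F[0-2] = +530.6130 N (tension)
  F[1-2] = -765.2571 N (compression)
  Rx@0 = +317.5200 N
  Ry@0 = +952.9361 N
  Ry@2 = +551.4239 N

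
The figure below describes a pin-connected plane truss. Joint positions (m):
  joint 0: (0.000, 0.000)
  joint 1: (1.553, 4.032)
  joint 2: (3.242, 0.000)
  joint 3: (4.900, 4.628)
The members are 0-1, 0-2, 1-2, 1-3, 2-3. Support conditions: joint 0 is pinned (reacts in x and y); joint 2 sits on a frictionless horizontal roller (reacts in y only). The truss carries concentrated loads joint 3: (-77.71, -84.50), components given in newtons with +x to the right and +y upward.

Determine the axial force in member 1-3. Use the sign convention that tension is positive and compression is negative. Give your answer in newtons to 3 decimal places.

N=4 nodes, M=5 members, R=3 reactions → 2N=8, M+R=8
member 0 (0-1): L=4.3207, (cx,cy)=(0.3594,0.9332)
member 1 (0-2): L=3.2420, (cx,cy)=(1.0000,0.0000)
member 2 (1-2): L=4.3715, (cx,cy)=(0.3864,-0.9223)
member 3 (1-3): L=3.3997, (cx,cy)=(0.9845,0.1753)
member 4 (2-3): L=4.9160, (cx,cy)=(0.3373,0.9414)
solve A·x = −loads:
  F[0-1] = -72.5672 N (compression)
  F[0-2] = -51.6273 N (compression)
  F[1-2] = +63.6367 N (tension)
  F[1-3] = -51.4671 N (compression)
  F[2-3] = -80.1746 N (compression)
  Rx@0 = +77.7100 N
  Ry@0 = +67.7177 N
  Ry@2 = +16.7823 N

-51.467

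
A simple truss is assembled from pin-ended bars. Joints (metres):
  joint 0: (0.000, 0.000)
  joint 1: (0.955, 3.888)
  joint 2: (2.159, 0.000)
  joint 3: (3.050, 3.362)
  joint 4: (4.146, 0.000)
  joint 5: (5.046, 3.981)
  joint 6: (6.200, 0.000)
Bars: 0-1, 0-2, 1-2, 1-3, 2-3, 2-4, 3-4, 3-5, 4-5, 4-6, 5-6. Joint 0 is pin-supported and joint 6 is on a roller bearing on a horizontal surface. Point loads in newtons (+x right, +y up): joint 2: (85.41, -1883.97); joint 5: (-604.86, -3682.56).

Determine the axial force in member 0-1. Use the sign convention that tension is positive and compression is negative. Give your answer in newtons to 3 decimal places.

-2370.151

N=7 nodes, M=11 members, R=3 reactions → 2N=14, M+R=14
member 0 (0-1): L=4.0036, (cx,cy)=(0.2385,0.9711)
member 1 (0-2): L=2.1590, (cx,cy)=(1.0000,0.0000)
member 2 (1-2): L=4.0702, (cx,cy)=(0.2958,-0.9552)
member 3 (1-3): L=2.1600, (cx,cy)=(0.9699,-0.2435)
member 4 (2-3): L=3.4781, (cx,cy)=(0.2562,0.9666)
member 5 (2-4): L=1.9870, (cx,cy)=(1.0000,0.0000)
member 6 (3-4): L=3.5361, (cx,cy)=(0.3099,-0.9508)
member 7 (3-5): L=2.0898, (cx,cy)=(0.9551,0.2962)
member 8 (4-5): L=4.0815, (cx,cy)=(0.2205,0.9754)
member 9 (4-6): L=2.0540, (cx,cy)=(1.0000,0.0000)
member 10 (5-6): L=4.1449, (cx,cy)=(0.2784,-0.9605)
solve A·x = −loads:
  F[0-1] = -2370.1513 N (compression)
  F[0-2] = +45.9191 N (tension)
  F[1-2] = +2773.8368 N (tension)
  F[1-3] = -1428.9177 N (compression)
  F[2-3] = -792.1617 N (compression)
  F[2-4] = +983.9765 N (tension)
  F[3-4] = -71.6106 N (compression)
  F[3-5] = -1640.2477 N (compression)
  F[4-5] = +69.8024 N (tension)
  F[4-6] = +946.3893 N (tension)
  F[5-6] = -3399.1987 N (compression)
  Rx@0 = +519.4500 N
  Ry@0 = +2301.7330 N
  Ry@6 = +3264.7970 N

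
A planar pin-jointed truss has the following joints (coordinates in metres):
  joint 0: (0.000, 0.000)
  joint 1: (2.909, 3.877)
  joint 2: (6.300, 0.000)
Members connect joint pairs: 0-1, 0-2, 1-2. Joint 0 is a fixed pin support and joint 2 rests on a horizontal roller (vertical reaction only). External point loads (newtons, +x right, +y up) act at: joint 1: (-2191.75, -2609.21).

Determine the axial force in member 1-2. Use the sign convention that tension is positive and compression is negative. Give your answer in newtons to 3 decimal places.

191.314

N=3 nodes, M=3 members, R=3 reactions → 2N=6, M+R=6
member 0 (0-1): L=4.8470, (cx,cy)=(0.6002,0.7999)
member 1 (0-2): L=6.3000, (cx,cy)=(1.0000,0.0000)
member 2 (1-2): L=5.1507, (cx,cy)=(0.6584,-0.7527)
solve A·x = −loads:
  F[0-1] = -3442.0497 N (compression)
  F[0-2] = -125.9521 N (compression)
  F[1-2] = +191.3138 N (tension)
  Rx@0 = +2191.7500 N
  Ry@0 = +2753.2136 N
  Ry@2 = -144.0036 N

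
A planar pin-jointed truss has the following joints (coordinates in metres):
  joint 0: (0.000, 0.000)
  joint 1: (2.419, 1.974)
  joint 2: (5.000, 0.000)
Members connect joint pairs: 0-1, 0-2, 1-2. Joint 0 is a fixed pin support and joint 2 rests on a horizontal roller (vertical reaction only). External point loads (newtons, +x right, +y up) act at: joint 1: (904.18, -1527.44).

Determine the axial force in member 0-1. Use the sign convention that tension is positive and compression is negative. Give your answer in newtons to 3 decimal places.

N=3 nodes, M=3 members, R=3 reactions → 2N=6, M+R=6
member 0 (0-1): L=3.1222, (cx,cy)=(0.7748,0.6322)
member 1 (0-2): L=5.0000, (cx,cy)=(1.0000,0.0000)
member 2 (1-2): L=3.2493, (cx,cy)=(0.7943,-0.6075)
solve A·x = −loads:
  F[0-1] = -682.4816 N (compression)
  F[0-2] = +1432.9463 N (tension)
  F[1-2] = -1804.0045 N (compression)
  Rx@0 = -904.1800 N
  Ry@0 = +431.4943 N
  Ry@2 = +1095.9457 N

-682.482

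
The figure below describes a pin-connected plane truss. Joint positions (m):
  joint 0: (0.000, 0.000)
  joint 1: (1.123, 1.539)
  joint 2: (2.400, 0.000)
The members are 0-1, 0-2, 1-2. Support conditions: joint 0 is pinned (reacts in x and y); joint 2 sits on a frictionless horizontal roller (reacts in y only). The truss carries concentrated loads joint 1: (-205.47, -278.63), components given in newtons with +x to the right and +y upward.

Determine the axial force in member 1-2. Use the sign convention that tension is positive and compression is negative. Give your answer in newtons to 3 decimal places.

N=3 nodes, M=3 members, R=3 reactions → 2N=6, M+R=6
member 0 (0-1): L=1.9052, (cx,cy)=(0.5895,0.8078)
member 1 (0-2): L=2.4000, (cx,cy)=(1.0000,0.0000)
member 2 (1-2): L=1.9998, (cx,cy)=(0.6386,-0.7696)
solve A·x = −loads:
  F[0-1] = -346.6334 N (compression)
  F[0-2] = -1.1467 N (compression)
  F[1-2] = +1.7958 N (tension)
  Rx@0 = +205.4700 N
  Ry@0 = +280.0120 N
  Ry@2 = -1.3820 N

1.796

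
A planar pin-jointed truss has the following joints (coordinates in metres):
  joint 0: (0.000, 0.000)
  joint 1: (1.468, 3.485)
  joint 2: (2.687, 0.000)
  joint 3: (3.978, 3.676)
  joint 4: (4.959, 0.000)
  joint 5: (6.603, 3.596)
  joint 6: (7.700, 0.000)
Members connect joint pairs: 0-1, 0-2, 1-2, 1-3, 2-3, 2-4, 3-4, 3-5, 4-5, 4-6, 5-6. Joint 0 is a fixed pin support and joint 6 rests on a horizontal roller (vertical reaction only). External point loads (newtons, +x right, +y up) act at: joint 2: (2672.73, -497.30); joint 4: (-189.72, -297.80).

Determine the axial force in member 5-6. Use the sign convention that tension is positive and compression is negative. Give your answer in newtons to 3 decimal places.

-381.950

N=7 nodes, M=11 members, R=3 reactions → 2N=14, M+R=14
member 0 (0-1): L=3.7816, (cx,cy)=(0.3882,0.9216)
member 1 (0-2): L=2.6870, (cx,cy)=(1.0000,0.0000)
member 2 (1-2): L=3.6920, (cx,cy)=(0.3302,-0.9439)
member 3 (1-3): L=2.5173, (cx,cy)=(0.9971,0.0759)
member 4 (2-3): L=3.8961, (cx,cy)=(0.3314,0.9435)
member 5 (2-4): L=2.2720, (cx,cy)=(1.0000,0.0000)
member 6 (3-4): L=3.8046, (cx,cy)=(0.2578,-0.9662)
member 7 (3-5): L=2.6262, (cx,cy)=(0.9995,-0.0305)
member 8 (4-5): L=3.9540, (cx,cy)=(0.4158,0.9095)
member 9 (4-6): L=2.7410, (cx,cy)=(1.0000,0.0000)
member 10 (5-6): L=3.7596, (cx,cy)=(0.2918,-0.9565)
solve A·x = −loads:
  F[0-1] = -466.3434 N (compression)
  F[0-2] = +2664.0440 N (tension)
  F[1-2] = +429.2828 N (tension)
  F[1-3] = -323.7032 N (compression)
  F[2-3] = +97.6048 N (tension)
  F[2-4] = +100.7081 N (tension)
  F[3-4] = -61.2296 N (compression)
  F[3-5] = -274.7680 N (compression)
  F[4-5] = +392.4943 N (tension)
  F[4-6] = +111.4478 N (tension)
  F[5-6] = -381.9504 N (compression)
  Rx@0 = -2483.0100 N
  Ry@0 = +429.7707 N
  Ry@6 = +365.3293 N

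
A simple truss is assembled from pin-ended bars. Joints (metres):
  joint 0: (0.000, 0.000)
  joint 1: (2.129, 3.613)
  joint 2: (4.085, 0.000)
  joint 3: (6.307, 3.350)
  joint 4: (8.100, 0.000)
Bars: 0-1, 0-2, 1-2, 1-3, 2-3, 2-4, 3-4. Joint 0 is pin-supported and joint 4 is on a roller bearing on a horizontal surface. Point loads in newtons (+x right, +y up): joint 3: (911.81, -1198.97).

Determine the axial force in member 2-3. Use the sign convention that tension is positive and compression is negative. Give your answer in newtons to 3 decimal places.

N=5 nodes, M=7 members, R=3 reactions → 2N=10, M+R=10
member 0 (0-1): L=4.1936, (cx,cy)=(0.5077,0.8615)
member 1 (0-2): L=4.0850, (cx,cy)=(1.0000,0.0000)
member 2 (1-2): L=4.1085, (cx,cy)=(0.4761,-0.8794)
member 3 (1-3): L=4.1863, (cx,cy)=(0.9980,-0.0628)
member 4 (2-3): L=4.0199, (cx,cy)=(0.5527,0.8333)
member 5 (2-4): L=4.0150, (cx,cy)=(1.0000,0.0000)
member 6 (3-4): L=3.7997, (cx,cy)=(0.4719,-0.8817)
solve A·x = −loads:
  F[0-1] = +129.6562 N (tension)
  F[0-2] = +845.9866 N (tension)
  F[1-2] = -136.3839 N (compression)
  F[1-3] = +131.0128 N (tension)
  F[2-3] = +143.9202 N (tension)
  F[2-4] = +701.5045 N (tension)
  F[3-4] = -1486.5993 N (compression)
  Rx@0 = -911.8100 N
  Ry@0 = -111.7050 N
  Ry@4 = +1310.6750 N

143.920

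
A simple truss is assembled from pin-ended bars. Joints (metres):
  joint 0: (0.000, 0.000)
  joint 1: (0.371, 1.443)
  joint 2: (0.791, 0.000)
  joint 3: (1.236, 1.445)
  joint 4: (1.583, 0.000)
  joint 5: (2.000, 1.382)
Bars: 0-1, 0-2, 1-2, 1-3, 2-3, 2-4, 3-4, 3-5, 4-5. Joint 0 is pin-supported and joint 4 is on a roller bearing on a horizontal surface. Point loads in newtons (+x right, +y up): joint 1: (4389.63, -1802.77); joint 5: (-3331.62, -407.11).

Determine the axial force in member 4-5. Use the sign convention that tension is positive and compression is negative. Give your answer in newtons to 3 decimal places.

N=6 nodes, M=9 members, R=3 reactions → 2N=12, M+R=12
member 0 (0-1): L=1.4899, (cx,cy)=(0.2490,0.9685)
member 1 (0-2): L=0.7910, (cx,cy)=(1.0000,0.0000)
member 2 (1-2): L=1.5029, (cx,cy)=(0.2795,-0.9602)
member 3 (1-3): L=0.8650, (cx,cy)=(1.0000,0.0023)
member 4 (2-3): L=1.5120, (cx,cy)=(0.2943,0.9557)
member 5 (2-4): L=0.7920, (cx,cy)=(1.0000,0.0000)
member 6 (3-4): L=1.4861, (cx,cy)=(0.2335,-0.9724)
member 7 (3-5): L=0.7666, (cx,cy)=(0.9966,-0.0822)
member 8 (4-5): L=1.4435, (cx,cy)=(0.2889,0.9574)
solve A·x = −loads:
  F[0-1] = -186.0595 N (compression)
  F[0-2] = +1104.3398 N (tension)
  F[1-2] = -1699.4413 N (compression)
  F[1-3] = -3961.0387 N (compression)
  F[2-3] = +1707.3523 N (tension)
  F[2-4] = +126.9032 N (tension)
  F[3-4] = -1403.1849 N (compression)
  F[3-5] = -3141.5059 N (compression)
  F[4-5] = -694.9104 N (compression)
  Rx@0 = -1058.0100 N
  Ry@0 = +180.1991 N
  Ry@4 = +2029.6809 N

-694.910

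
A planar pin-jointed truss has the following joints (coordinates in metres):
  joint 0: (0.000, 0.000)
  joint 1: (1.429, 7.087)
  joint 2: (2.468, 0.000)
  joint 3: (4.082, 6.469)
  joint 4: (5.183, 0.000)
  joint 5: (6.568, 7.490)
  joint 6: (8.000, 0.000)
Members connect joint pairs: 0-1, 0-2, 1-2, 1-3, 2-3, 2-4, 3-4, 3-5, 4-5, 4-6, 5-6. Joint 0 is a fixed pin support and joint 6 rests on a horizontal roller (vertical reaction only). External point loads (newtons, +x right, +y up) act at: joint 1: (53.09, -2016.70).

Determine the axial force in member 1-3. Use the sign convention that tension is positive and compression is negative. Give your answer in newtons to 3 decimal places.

N=7 nodes, M=11 members, R=3 reactions → 2N=14, M+R=14
member 0 (0-1): L=7.2296, (cx,cy)=(0.1977,0.9803)
member 1 (0-2): L=2.4680, (cx,cy)=(1.0000,0.0000)
member 2 (1-2): L=7.1628, (cx,cy)=(0.1451,-0.9894)
member 3 (1-3): L=2.7240, (cx,cy)=(0.9739,-0.2269)
member 4 (2-3): L=6.6673, (cx,cy)=(0.2421,0.9703)
member 5 (2-4): L=2.7150, (cx,cy)=(1.0000,0.0000)
member 6 (3-4): L=6.5620, (cx,cy)=(0.1678,-0.9858)
member 7 (3-5): L=2.6875, (cx,cy)=(0.9250,0.3799)
member 8 (4-5): L=7.6170, (cx,cy)=(0.1818,0.9833)
member 9 (4-6): L=2.8170, (cx,cy)=(1.0000,0.0000)
member 10 (5-6): L=7.6257, (cx,cy)=(0.1878,-0.9822)
solve A·x = −loads:
  F[0-1] = -1641.8276 N (compression)
  F[0-2] = +377.6115 N (tension)
  F[1-2] = -334.1258 N (compression)
  F[1-3] = -337.9568 N (compression)
  F[2-3] = +340.7261 N (tension)
  F[2-4] = +246.6627 N (tension)
  F[3-4] = -482.1777 N (compression)
  F[3-5] = -179.1965 N (compression)
  F[4-5] = +483.4006 N (tension)
  F[4-6] = +77.8641 N (tension)
  F[5-6] = -414.6407 N (compression)
  Rx@0 = -53.0900 N
  Ry@0 = +1609.4359 N
  Ry@6 = +407.2641 N

-337.957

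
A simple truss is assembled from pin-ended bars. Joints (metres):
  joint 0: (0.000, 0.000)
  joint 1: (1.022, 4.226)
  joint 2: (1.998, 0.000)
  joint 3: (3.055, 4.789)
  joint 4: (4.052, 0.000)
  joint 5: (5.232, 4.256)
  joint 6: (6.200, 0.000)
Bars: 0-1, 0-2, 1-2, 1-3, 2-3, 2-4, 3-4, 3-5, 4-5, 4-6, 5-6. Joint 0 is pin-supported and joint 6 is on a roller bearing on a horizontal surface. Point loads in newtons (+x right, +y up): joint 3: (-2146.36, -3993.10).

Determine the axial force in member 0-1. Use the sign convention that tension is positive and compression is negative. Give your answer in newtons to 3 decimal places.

-3789.604

N=7 nodes, M=11 members, R=3 reactions → 2N=14, M+R=14
member 0 (0-1): L=4.3478, (cx,cy)=(0.2351,0.9720)
member 1 (0-2): L=1.9980, (cx,cy)=(1.0000,0.0000)
member 2 (1-2): L=4.3372, (cx,cy)=(0.2250,-0.9744)
member 3 (1-3): L=2.1095, (cx,cy)=(0.9637,0.2669)
member 4 (2-3): L=4.9043, (cx,cy)=(0.2155,0.9765)
member 5 (2-4): L=2.0540, (cx,cy)=(1.0000,0.0000)
member 6 (3-4): L=4.8917, (cx,cy)=(0.2038,-0.9790)
member 7 (3-5): L=2.2413, (cx,cy)=(0.9713,-0.2378)
member 8 (4-5): L=4.4166, (cx,cy)=(0.2672,0.9636)
member 9 (4-6): L=2.1480, (cx,cy)=(1.0000,0.0000)
member 10 (5-6): L=4.3647, (cx,cy)=(0.2218,-0.9751)
solve A·x = −loads:
  F[0-1] = -3789.6038 N (compression)
  F[0-2] = -1255.5750 N (compression)
  F[1-2] = +3315.1710 N (tension)
  F[1-3] = -1698.3949 N (compression)
  F[2-3] = -3307.8869 N (compression)
  F[2-4] = +203.3695 N (tension)
  F[3-4] = -279.7158 N (compression)
  F[3-5] = -150.6819 N (compression)
  F[4-5] = +284.1748 N (tension)
  F[4-6] = +70.4342 N (tension)
  F[5-6] = -317.5867 N (compression)
  Rx@0 = +2146.3600 N
  Ry@0 = +3683.4222 N
  Ry@6 = +309.6778 N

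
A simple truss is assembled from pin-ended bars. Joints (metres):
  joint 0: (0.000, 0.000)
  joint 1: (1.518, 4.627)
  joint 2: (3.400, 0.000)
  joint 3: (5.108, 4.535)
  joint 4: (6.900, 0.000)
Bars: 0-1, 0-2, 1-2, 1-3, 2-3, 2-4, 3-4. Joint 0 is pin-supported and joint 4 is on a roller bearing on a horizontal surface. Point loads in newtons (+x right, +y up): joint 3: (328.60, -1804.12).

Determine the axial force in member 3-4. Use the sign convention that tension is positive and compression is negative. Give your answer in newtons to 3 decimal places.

-1668.282

N=5 nodes, M=7 members, R=3 reactions → 2N=10, M+R=10
member 0 (0-1): L=4.8696, (cx,cy)=(0.3117,0.9502)
member 1 (0-2): L=3.4000, (cx,cy)=(1.0000,0.0000)
member 2 (1-2): L=4.9951, (cx,cy)=(0.3768,-0.9263)
member 3 (1-3): L=3.5912, (cx,cy)=(0.9997,-0.0256)
member 4 (2-3): L=4.8460, (cx,cy)=(0.3525,0.9358)
member 5 (2-4): L=3.5000, (cx,cy)=(1.0000,0.0000)
member 6 (3-4): L=4.8762, (cx,cy)=(0.3675,-0.9300)
solve A·x = −loads:
  F[0-1] = -265.8226 N (compression)
  F[0-2] = +411.4641 N (tension)
  F[1-2] = +277.8597 N (tension)
  F[1-3] = -187.6146 N (compression)
  F[2-3] = -275.0329 N (compression)
  F[2-4] = +613.0904 N (tension)
  F[3-4] = -1668.2821 N (compression)
  Rx@0 = -328.6000 N
  Ry@0 = +252.5771 N
  Ry@4 = +1551.5429 N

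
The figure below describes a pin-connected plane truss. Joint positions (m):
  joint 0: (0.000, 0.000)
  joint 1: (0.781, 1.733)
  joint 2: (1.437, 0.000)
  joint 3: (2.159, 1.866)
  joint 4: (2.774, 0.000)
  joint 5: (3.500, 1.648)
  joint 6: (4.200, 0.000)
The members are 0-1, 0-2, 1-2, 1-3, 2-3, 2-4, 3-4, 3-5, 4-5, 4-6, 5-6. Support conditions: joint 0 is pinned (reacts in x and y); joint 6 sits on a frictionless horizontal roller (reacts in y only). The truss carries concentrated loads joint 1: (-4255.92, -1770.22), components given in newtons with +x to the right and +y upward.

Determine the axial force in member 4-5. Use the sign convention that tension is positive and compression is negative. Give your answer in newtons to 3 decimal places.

-1354.549

N=7 nodes, M=11 members, R=3 reactions → 2N=14, M+R=14
member 0 (0-1): L=1.9009, (cx,cy)=(0.4109,0.9117)
member 1 (0-2): L=1.4370, (cx,cy)=(1.0000,0.0000)
member 2 (1-2): L=1.8530, (cx,cy)=(0.3540,-0.9352)
member 3 (1-3): L=1.3844, (cx,cy)=(0.9954,0.0961)
member 4 (2-3): L=2.0008, (cx,cy)=(0.3609,0.9326)
member 5 (2-4): L=1.3370, (cx,cy)=(1.0000,0.0000)
member 6 (3-4): L=1.9647, (cx,cy)=(0.3130,-0.9497)
member 7 (3-5): L=1.3586, (cx,cy)=(0.9870,-0.1605)
member 8 (4-5): L=1.8008, (cx,cy)=(0.4031,0.9151)
member 9 (4-6): L=1.4260, (cx,cy)=(1.0000,0.0000)
member 10 (5-6): L=1.7905, (cx,cy)=(0.3910,-0.9204)
solve A·x = −loads:
  F[0-1] = -3506.7837 N (compression)
  F[0-2] = -2815.0958 N (compression)
  F[1-2] = +1752.2064 N (tension)
  F[1-3] = +2204.9792 N (tension)
  F[2-3] = -1757.1206 N (compression)
  F[2-4] = -1560.7164 N (compression)
  F[3-4] = +1305.1843 N (tension)
  F[3-5] = +1167.2936 N (tension)
  F[4-5] = -1354.5485 N (compression)
  F[4-6] = -606.0849 N (compression)
  F[5-6] = +1550.2819 N (tension)
  Rx@0 = +4255.9200 N
  Ry@0 = +3197.1170 N
  Ry@6 = -1426.8970 N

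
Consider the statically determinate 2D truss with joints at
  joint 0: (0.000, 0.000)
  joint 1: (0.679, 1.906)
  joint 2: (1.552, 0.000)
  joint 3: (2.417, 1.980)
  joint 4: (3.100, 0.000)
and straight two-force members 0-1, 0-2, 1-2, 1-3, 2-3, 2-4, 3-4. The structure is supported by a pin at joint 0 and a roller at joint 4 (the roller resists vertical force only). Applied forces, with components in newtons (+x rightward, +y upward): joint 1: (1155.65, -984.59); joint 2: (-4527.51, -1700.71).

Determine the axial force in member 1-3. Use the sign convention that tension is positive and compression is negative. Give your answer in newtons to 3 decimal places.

-1417.422

N=5 nodes, M=7 members, R=3 reactions → 2N=10, M+R=10
member 0 (0-1): L=2.0233, (cx,cy)=(0.3356,0.9420)
member 1 (0-2): L=1.5520, (cx,cy)=(1.0000,0.0000)
member 2 (1-2): L=2.0964, (cx,cy)=(0.4164,-0.9092)
member 3 (1-3): L=1.7396, (cx,cy)=(0.9991,0.0425)
member 4 (2-3): L=2.1607, (cx,cy)=(0.4003,0.9164)
member 5 (2-4): L=1.5480, (cx,cy)=(1.0000,0.0000)
member 6 (3-4): L=2.0945, (cx,cy)=(0.3261,-0.9453)
solve A·x = −loads:
  F[0-1] = -963.5274 N (compression)
  F[0-2] = -3048.5148 N (compression)
  F[1-2] = -150.9436 N (compression)
  F[1-3] = -1417.4216 N (compression)
  F[2-3] = +2005.6791 N (tension)
  F[2-4] = +613.1986 N (tension)
  F[3-4] = -1880.4370 N (compression)
  Rx@0 = +3371.8600 N
  Ry@0 = +907.6524 N
  Ry@4 = +1777.6476 N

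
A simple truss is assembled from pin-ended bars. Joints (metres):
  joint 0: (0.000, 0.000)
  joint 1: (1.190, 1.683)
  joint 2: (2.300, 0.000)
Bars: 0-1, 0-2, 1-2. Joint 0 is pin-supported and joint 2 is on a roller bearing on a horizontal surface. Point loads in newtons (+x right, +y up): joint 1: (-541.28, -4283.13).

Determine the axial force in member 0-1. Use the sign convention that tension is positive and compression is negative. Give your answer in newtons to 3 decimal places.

-3016.681

N=3 nodes, M=3 members, R=3 reactions → 2N=6, M+R=6
member 0 (0-1): L=2.0612, (cx,cy)=(0.5773,0.8165)
member 1 (0-2): L=2.3000, (cx,cy)=(1.0000,0.0000)
member 2 (1-2): L=2.0161, (cx,cy)=(0.5506,-0.8348)
solve A·x = −loads:
  F[0-1] = -3016.6809 N (compression)
  F[0-2] = +1200.3423 N (tension)
  F[1-2] = -2180.1705 N (compression)
  Rx@0 = +541.2800 N
  Ry@0 = +2463.1515 N
  Ry@2 = +1819.9785 N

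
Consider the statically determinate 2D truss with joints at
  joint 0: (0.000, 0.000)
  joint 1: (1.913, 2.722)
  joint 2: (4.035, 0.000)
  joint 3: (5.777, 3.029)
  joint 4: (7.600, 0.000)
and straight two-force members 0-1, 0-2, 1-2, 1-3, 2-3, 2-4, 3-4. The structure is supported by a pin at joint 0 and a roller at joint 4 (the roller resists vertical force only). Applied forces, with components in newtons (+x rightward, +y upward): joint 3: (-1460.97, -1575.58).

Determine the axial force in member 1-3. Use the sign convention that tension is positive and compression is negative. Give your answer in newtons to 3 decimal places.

-1344.580

N=5 nodes, M=7 members, R=3 reactions → 2N=10, M+R=10
member 0 (0-1): L=3.3270, (cx,cy)=(0.5750,0.8182)
member 1 (0-2): L=4.0350, (cx,cy)=(1.0000,0.0000)
member 2 (1-2): L=3.4514, (cx,cy)=(0.6148,-0.7887)
member 3 (1-3): L=3.8762, (cx,cy)=(0.9969,0.0792)
member 4 (2-3): L=3.4942, (cx,cy)=(0.4985,0.8669)
member 5 (2-4): L=3.5650, (cx,cy)=(1.0000,0.0000)
member 6 (3-4): L=3.5353, (cx,cy)=(0.5157,-0.8568)
solve A·x = −loads:
  F[0-1] = -1173.6195 N (compression)
  F[0-2] = -786.1453 N (compression)
  F[1-2] = +1082.4772 N (tension)
  F[1-3] = -1344.5802 N (compression)
  F[2-3] = -984.8259 N (compression)
  F[2-4] = +370.3625 N (tension)
  F[3-4] = -718.2300 N (compression)
  Rx@0 = +1460.9700 N
  Ry@0 = +960.2053 N
  Ry@4 = +615.3747 N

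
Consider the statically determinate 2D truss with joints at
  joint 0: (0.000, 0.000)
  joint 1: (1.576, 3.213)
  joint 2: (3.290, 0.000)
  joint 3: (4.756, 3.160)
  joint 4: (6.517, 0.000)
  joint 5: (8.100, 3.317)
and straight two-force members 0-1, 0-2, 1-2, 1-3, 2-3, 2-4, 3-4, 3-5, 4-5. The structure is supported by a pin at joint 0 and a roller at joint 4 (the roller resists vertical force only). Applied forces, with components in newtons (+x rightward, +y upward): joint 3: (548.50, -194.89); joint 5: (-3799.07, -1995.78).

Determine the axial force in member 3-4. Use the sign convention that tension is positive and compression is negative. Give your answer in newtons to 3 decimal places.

1034.848

N=6 nodes, M=9 members, R=3 reactions → 2N=12, M+R=12
member 0 (0-1): L=3.5787, (cx,cy)=(0.4404,0.8978)
member 1 (0-2): L=3.2900, (cx,cy)=(1.0000,0.0000)
member 2 (1-2): L=3.6416, (cx,cy)=(0.4707,-0.8823)
member 3 (1-3): L=3.1804, (cx,cy)=(0.9999,-0.0167)
member 4 (2-3): L=3.4835, (cx,cy)=(0.4208,0.9071)
member 5 (2-4): L=3.2270, (cx,cy)=(1.0000,0.0000)
member 6 (3-4): L=3.6176, (cx,cy)=(0.4868,-0.8735)
member 7 (3-5): L=3.3477, (cx,cy)=(0.9989,0.0469)
member 8 (4-5): L=3.6754, (cx,cy)=(0.4307,0.9025)
solve A·x = −loads:
  F[0-1] = -1376.1915 N (compression)
  F[0-2] = -2644.5194 N (compression)
  F[1-2] = +1424.4856 N (tension)
  F[1-3] = -1276.6959 N (compression)
  F[2-3] = -1385.4996 N (compression)
  F[2-4] = -1390.9758 N (compression)
  F[3-4] = +1034.8482 N (tension)
  F[3-5] = -2915.0581 N (compression)
  F[4-5] = -2059.9264 N (compression)
  Rx@0 = +3250.5700 N
  Ry@0 = +1235.5588 N
  Ry@4 = +955.1112 N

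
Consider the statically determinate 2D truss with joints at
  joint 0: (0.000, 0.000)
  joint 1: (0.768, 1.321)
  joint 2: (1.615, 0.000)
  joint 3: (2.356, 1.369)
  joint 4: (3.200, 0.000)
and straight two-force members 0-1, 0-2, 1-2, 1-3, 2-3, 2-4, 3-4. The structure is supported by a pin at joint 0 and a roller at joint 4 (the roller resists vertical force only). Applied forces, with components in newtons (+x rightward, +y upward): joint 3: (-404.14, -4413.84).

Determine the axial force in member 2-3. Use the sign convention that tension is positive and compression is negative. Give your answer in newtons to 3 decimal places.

-1465.228

N=5 nodes, M=7 members, R=3 reactions → 2N=10, M+R=10
member 0 (0-1): L=1.5280, (cx,cy)=(0.5026,0.8645)
member 1 (0-2): L=1.6150, (cx,cy)=(1.0000,0.0000)
member 2 (1-2): L=1.5692, (cx,cy)=(0.5398,-0.8418)
member 3 (1-3): L=1.5887, (cx,cy)=(0.9995,0.0302)
member 4 (2-3): L=1.5567, (cx,cy)=(0.4760,0.8794)
member 5 (2-4): L=1.5850, (cx,cy)=(1.0000,0.0000)
member 6 (3-4): L=1.6083, (cx,cy)=(0.5248,-0.8512)
solve A·x = −loads:
  F[0-1] = -1546.5877 N (compression)
  F[0-2] = +373.1890 N (tension)
  F[1-2] = +1530.7039 N (tension)
  F[1-3] = -1604.2722 N (compression)
  F[2-3] = -1465.2281 N (compression)
  F[2-4] = +1896.8691 N (tension)
  F[3-4] = -3614.5222 N (compression)
  Rx@0 = +404.1400 N
  Ry@0 = +1337.0464 N
  Ry@4 = +3076.7936 N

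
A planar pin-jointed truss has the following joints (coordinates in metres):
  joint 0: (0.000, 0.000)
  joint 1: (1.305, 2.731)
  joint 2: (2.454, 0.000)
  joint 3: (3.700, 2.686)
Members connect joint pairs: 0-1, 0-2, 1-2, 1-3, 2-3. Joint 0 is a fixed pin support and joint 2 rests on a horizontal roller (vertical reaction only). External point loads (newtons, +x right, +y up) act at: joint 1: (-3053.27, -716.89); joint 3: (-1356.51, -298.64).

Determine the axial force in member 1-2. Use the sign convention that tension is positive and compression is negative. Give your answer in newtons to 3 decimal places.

N=4 nodes, M=5 members, R=3 reactions → 2N=8, M+R=8
member 0 (0-1): L=3.0268, (cx,cy)=(0.4312,0.9023)
member 1 (0-2): L=2.4540, (cx,cy)=(1.0000,0.0000)
member 2 (1-2): L=2.9629, (cx,cy)=(0.3878,-0.9217)
member 3 (1-3): L=2.3954, (cx,cy)=(0.9998,-0.0188)
member 4 (2-3): L=2.9609, (cx,cy)=(0.4208,0.9071)
solve A·x = −loads:
  F[0-1] = -5615.4372 N (compression)
  F[0-2] = -1988.6757 N (compression)
  F[1-2] = +4743.7187 N (tension)
  F[1-3] = -1207.6638 N (compression)
  F[2-3] = -354.2170 N (compression)
  Rx@0 = +4409.7800 N
  Ry@0 = +5066.6941 N
  Ry@2 = -4051.1641 N

4743.719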